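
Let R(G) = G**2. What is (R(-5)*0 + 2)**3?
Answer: 8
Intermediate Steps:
(R(-5)*0 + 2)**3 = ((-5)**2*0 + 2)**3 = (25*0 + 2)**3 = (0 + 2)**3 = 2**3 = 8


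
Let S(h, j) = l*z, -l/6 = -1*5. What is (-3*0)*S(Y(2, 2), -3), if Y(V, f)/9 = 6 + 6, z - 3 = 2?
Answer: 0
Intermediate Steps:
z = 5 (z = 3 + 2 = 5)
l = 30 (l = -(-6)*5 = -6*(-5) = 30)
Y(V, f) = 108 (Y(V, f) = 9*(6 + 6) = 9*12 = 108)
S(h, j) = 150 (S(h, j) = 30*5 = 150)
(-3*0)*S(Y(2, 2), -3) = -3*0*150 = 0*150 = 0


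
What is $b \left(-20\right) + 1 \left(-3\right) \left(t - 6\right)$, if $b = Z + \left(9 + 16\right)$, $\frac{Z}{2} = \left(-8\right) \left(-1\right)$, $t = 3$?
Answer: $-811$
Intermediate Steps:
$Z = 16$ ($Z = 2 \left(\left(-8\right) \left(-1\right)\right) = 2 \cdot 8 = 16$)
$b = 41$ ($b = 16 + \left(9 + 16\right) = 16 + 25 = 41$)
$b \left(-20\right) + 1 \left(-3\right) \left(t - 6\right) = 41 \left(-20\right) + 1 \left(-3\right) \left(3 - 6\right) = -820 - 3 \left(3 - 6\right) = -820 - -9 = -820 + 9 = -811$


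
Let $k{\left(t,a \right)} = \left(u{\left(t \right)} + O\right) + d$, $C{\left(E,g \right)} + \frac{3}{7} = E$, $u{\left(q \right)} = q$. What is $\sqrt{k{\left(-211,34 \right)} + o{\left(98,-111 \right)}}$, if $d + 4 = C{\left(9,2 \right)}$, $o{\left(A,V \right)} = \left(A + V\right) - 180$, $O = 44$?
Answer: $\frac{2 i \sqrt{4354}}{7} \approx 18.853 i$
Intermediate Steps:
$C{\left(E,g \right)} = - \frac{3}{7} + E$
$o{\left(A,V \right)} = -180 + A + V$
$d = \frac{32}{7}$ ($d = -4 + \left(- \frac{3}{7} + 9\right) = -4 + \frac{60}{7} = \frac{32}{7} \approx 4.5714$)
$k{\left(t,a \right)} = \frac{340}{7} + t$ ($k{\left(t,a \right)} = \left(t + 44\right) + \frac{32}{7} = \left(44 + t\right) + \frac{32}{7} = \frac{340}{7} + t$)
$\sqrt{k{\left(-211,34 \right)} + o{\left(98,-111 \right)}} = \sqrt{\left(\frac{340}{7} - 211\right) - 193} = \sqrt{- \frac{1137}{7} - 193} = \sqrt{- \frac{2488}{7}} = \frac{2 i \sqrt{4354}}{7}$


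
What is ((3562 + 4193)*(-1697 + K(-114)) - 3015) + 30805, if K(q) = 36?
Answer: -12853265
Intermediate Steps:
((3562 + 4193)*(-1697 + K(-114)) - 3015) + 30805 = ((3562 + 4193)*(-1697 + 36) - 3015) + 30805 = (7755*(-1661) - 3015) + 30805 = (-12881055 - 3015) + 30805 = -12884070 + 30805 = -12853265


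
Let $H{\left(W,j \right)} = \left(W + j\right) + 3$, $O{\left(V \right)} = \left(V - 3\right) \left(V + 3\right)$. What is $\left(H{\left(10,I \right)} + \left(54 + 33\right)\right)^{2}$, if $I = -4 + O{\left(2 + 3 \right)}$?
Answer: $12544$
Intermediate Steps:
$O{\left(V \right)} = \left(-3 + V\right) \left(3 + V\right)$
$I = 12$ ($I = -4 - \left(9 - \left(2 + 3\right)^{2}\right) = -4 - \left(9 - 5^{2}\right) = -4 + \left(-9 + 25\right) = -4 + 16 = 12$)
$H{\left(W,j \right)} = 3 + W + j$
$\left(H{\left(10,I \right)} + \left(54 + 33\right)\right)^{2} = \left(\left(3 + 10 + 12\right) + \left(54 + 33\right)\right)^{2} = \left(25 + 87\right)^{2} = 112^{2} = 12544$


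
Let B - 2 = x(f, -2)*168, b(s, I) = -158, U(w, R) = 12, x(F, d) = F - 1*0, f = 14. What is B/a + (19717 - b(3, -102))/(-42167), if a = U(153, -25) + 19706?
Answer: -146317066/415724453 ≈ -0.35196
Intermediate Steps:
x(F, d) = F (x(F, d) = F + 0 = F)
B = 2354 (B = 2 + 14*168 = 2 + 2352 = 2354)
a = 19718 (a = 12 + 19706 = 19718)
B/a + (19717 - b(3, -102))/(-42167) = 2354/19718 + (19717 - 1*(-158))/(-42167) = 2354*(1/19718) + (19717 + 158)*(-1/42167) = 1177/9859 + 19875*(-1/42167) = 1177/9859 - 19875/42167 = -146317066/415724453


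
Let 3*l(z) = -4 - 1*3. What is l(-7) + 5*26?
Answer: 383/3 ≈ 127.67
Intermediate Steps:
l(z) = -7/3 (l(z) = (-4 - 1*3)/3 = (-4 - 3)/3 = (⅓)*(-7) = -7/3)
l(-7) + 5*26 = -7/3 + 5*26 = -7/3 + 130 = 383/3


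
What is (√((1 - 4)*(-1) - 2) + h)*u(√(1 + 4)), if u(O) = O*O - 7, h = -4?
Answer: 6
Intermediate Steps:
u(O) = -7 + O² (u(O) = O² - 7 = -7 + O²)
(√((1 - 4)*(-1) - 2) + h)*u(√(1 + 4)) = (√((1 - 4)*(-1) - 2) - 4)*(-7 + (√(1 + 4))²) = (√(-3*(-1) - 2) - 4)*(-7 + (√5)²) = (√(3 - 2) - 4)*(-7 + 5) = (√1 - 4)*(-2) = (1 - 4)*(-2) = -3*(-2) = 6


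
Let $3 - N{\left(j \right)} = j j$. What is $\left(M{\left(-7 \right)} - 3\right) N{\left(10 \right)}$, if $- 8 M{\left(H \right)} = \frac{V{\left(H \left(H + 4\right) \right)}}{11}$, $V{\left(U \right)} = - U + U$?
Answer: $291$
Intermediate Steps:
$N{\left(j \right)} = 3 - j^{2}$ ($N{\left(j \right)} = 3 - j j = 3 - j^{2}$)
$V{\left(U \right)} = 0$
$M{\left(H \right)} = 0$ ($M{\left(H \right)} = - \frac{0 \cdot \frac{1}{11}}{8} = \left(- \frac{1}{8}\right) 0 = 0$)
$\left(M{\left(-7 \right)} - 3\right) N{\left(10 \right)} = \left(0 - 3\right) \left(3 - 10^{2}\right) = - 3 \left(3 - 100\right) = \left(-3\right) \left(-97\right) = 291$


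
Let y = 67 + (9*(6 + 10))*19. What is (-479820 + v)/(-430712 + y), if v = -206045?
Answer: 685865/427909 ≈ 1.6028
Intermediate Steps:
y = 2803 (y = 67 + (9*16)*19 = 67 + 144*19 = 67 + 2736 = 2803)
(-479820 + v)/(-430712 + y) = (-479820 - 206045)/(-430712 + 2803) = -685865/(-427909) = -685865*(-1/427909) = 685865/427909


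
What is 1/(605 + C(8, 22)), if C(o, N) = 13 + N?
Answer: 1/640 ≈ 0.0015625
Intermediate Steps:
1/(605 + C(8, 22)) = 1/(605 + (13 + 22)) = 1/(605 + 35) = 1/640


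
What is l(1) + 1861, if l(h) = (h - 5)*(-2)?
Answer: 1869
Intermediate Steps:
l(h) = 10 - 2*h (l(h) = (-5 + h)*(-2) = 10 - 2*h)
l(1) + 1861 = (10 - 2*1) + 1861 = (10 - 2) + 1861 = 8 + 1861 = 1869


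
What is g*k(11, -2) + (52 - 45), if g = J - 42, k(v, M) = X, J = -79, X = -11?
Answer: 1338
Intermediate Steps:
k(v, M) = -11
g = -121 (g = -79 - 42 = -121)
g*k(11, -2) + (52 - 45) = -121*(-11) + (52 - 45) = 1331 + 7 = 1338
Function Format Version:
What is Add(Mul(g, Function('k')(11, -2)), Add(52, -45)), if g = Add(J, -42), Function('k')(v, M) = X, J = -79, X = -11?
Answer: 1338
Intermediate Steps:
Function('k')(v, M) = -11
g = -121 (g = Add(-79, -42) = -121)
Add(Mul(g, Function('k')(11, -2)), Add(52, -45)) = Add(Mul(-121, -11), Add(52, -45)) = Add(1331, 7) = 1338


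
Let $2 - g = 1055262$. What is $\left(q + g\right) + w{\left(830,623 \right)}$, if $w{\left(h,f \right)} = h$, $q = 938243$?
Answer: $-116187$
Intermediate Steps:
$g = -1055260$ ($g = 2 - 1055262 = -1055260$)
$\left(q + g\right) + w{\left(830,623 \right)} = \left(938243 - 1055260\right) + 830 = -117017 + 830 = -116187$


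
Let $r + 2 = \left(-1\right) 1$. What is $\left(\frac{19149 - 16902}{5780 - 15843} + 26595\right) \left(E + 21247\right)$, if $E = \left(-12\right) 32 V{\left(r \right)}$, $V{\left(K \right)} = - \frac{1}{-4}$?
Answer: $\frac{5660499106938}{10063} \approx 5.6251 \cdot 10^{8}$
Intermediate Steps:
$r = -3$ ($r = -2 - 1 = -3$)
$V{\left(K \right)} = \frac{1}{4}$ ($V{\left(K \right)} = \left(-1\right) \left(- \frac{1}{4}\right) = \frac{1}{4}$)
$E = -96$ ($E = \left(-12\right) 32 \cdot \frac{1}{4} = \left(-384\right) \frac{1}{4} = -96$)
$\left(\frac{19149 - 16902}{5780 - 15843} + 26595\right) \left(E + 21247\right) = \left(\frac{19149 - 16902}{5780 - 15843} + 26595\right) \left(-96 + 21247\right) = \left(\frac{2247}{-10063} + 26595\right) 21151 = \left(2247 \left(- \frac{1}{10063}\right) + 26595\right) 21151 = \left(- \frac{2247}{10063} + 26595\right) 21151 = \frac{267623238}{10063} \cdot 21151 = \frac{5660499106938}{10063}$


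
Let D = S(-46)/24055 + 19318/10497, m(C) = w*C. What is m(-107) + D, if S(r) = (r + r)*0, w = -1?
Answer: 1142497/10497 ≈ 108.84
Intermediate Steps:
S(r) = 0 (S(r) = (2*r)*0 = 0)
m(C) = -C
D = 19318/10497 (D = 0/24055 + 19318/10497 = 0*(1/24055) + 19318*(1/10497) = 0 + 19318/10497 = 19318/10497 ≈ 1.8403)
m(-107) + D = -1*(-107) + 19318/10497 = 107 + 19318/10497 = 1142497/10497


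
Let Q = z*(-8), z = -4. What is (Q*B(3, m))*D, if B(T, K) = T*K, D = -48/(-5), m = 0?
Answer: 0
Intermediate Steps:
Q = 32 (Q = -4*(-8) = 32)
D = 48/5 (D = -48*(-1)/5 = -4*(-12/5) = 48/5 ≈ 9.6000)
B(T, K) = K*T
(Q*B(3, m))*D = (32*(0*3))*(48/5) = (32*0)*(48/5) = 0*(48/5) = 0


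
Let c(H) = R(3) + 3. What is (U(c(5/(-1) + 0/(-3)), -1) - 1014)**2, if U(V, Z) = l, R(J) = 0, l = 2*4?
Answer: 1012036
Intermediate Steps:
l = 8
c(H) = 3 (c(H) = 0 + 3 = 3)
U(V, Z) = 8
(U(c(5/(-1) + 0/(-3)), -1) - 1014)**2 = (8 - 1014)**2 = (-1006)**2 = 1012036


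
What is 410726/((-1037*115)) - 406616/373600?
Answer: -5048455617/1113841700 ≈ -4.5325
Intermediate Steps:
410726/((-1037*115)) - 406616/373600 = 410726/(-119255) - 406616*1/373600 = 410726*(-1/119255) - 50827/46700 = -410726/119255 - 50827/46700 = -5048455617/1113841700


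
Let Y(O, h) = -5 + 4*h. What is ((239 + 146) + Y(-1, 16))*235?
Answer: 104340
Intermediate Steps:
((239 + 146) + Y(-1, 16))*235 = ((239 + 146) + (-5 + 4*16))*235 = (385 + (-5 + 64))*235 = (385 + 59)*235 = 444*235 = 104340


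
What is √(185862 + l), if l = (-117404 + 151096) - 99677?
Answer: √119877 ≈ 346.23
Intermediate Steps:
l = -65985 (l = 33692 - 99677 = -65985)
√(185862 + l) = √(185862 - 65985) = √119877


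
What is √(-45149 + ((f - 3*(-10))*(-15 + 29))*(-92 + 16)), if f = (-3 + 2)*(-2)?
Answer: I*√79197 ≈ 281.42*I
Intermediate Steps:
f = 2 (f = -1*(-2) = 2)
√(-45149 + ((f - 3*(-10))*(-15 + 29))*(-92 + 16)) = √(-45149 + ((2 - 3*(-10))*(-15 + 29))*(-92 + 16)) = √(-45149 + ((2 + 30)*14)*(-76)) = √(-45149 + (32*14)*(-76)) = √(-45149 + 448*(-76)) = √(-45149 - 34048) = √(-79197) = I*√79197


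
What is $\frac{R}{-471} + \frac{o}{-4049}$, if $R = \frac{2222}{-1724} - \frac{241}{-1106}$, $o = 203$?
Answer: $- \frac{21755157715}{454538930097} \approx -0.047862$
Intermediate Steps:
$R = - \frac{255256}{238343}$ ($R = 2222 \left(- \frac{1}{1724}\right) - - \frac{241}{1106} = - \frac{1111}{862} + \frac{241}{1106} = - \frac{255256}{238343} \approx -1.071$)
$\frac{R}{-471} + \frac{o}{-4049} = - \frac{255256}{238343 \left(-471\right)} + \frac{203}{-4049} = \left(- \frac{255256}{238343}\right) \left(- \frac{1}{471}\right) + 203 \left(- \frac{1}{4049}\right) = \frac{255256}{112259553} - \frac{203}{4049} = - \frac{21755157715}{454538930097}$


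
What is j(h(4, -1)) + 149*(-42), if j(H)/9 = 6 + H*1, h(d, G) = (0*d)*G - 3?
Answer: -6231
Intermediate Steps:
h(d, G) = -3 (h(d, G) = 0*G - 3 = 0 - 3 = -3)
j(H) = 54 + 9*H (j(H) = 9*(6 + H*1) = 9*(6 + H) = 54 + 9*H)
j(h(4, -1)) + 149*(-42) = (54 + 9*(-3)) + 149*(-42) = (54 - 27) - 6258 = 27 - 6258 = -6231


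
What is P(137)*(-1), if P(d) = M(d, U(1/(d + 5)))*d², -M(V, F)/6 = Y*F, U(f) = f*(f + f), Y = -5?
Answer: -281535/5041 ≈ -55.849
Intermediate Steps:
U(f) = 2*f² (U(f) = f*(2*f) = 2*f²)
M(V, F) = 30*F (M(V, F) = -(-30)*F = 30*F)
P(d) = 60*d²/(5 + d)² (P(d) = (30*(2*(1/(d + 5))²))*d² = (30*(2*(1/(5 + d))²))*d² = (30*(2/(5 + d)²))*d² = (60/(5 + d)²)*d² = 60*d²/(5 + d)²)
P(137)*(-1) = (60*137²/(5 + 137)²)*(-1) = (60*18769/142²)*(-1) = (60*18769*(1/20164))*(-1) = (281535/5041)*(-1) = -281535/5041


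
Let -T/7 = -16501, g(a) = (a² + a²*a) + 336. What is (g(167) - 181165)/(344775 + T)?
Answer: 4504523/460282 ≈ 9.7864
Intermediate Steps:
g(a) = 336 + a² + a³ (g(a) = (a² + a³) + 336 = 336 + a² + a³)
T = 115507 (T = -7*(-16501) = 115507)
(g(167) - 181165)/(344775 + T) = ((336 + 167² + 167³) - 181165)/(344775 + 115507) = ((336 + 27889 + 4657463) - 181165)/460282 = (4685688 - 181165)*(1/460282) = 4504523*(1/460282) = 4504523/460282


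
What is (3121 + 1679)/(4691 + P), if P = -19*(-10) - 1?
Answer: 60/61 ≈ 0.98361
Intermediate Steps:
P = 189 (P = 190 - 1 = 189)
(3121 + 1679)/(4691 + P) = (3121 + 1679)/(4691 + 189) = 4800/4880 = 4800*(1/4880) = 60/61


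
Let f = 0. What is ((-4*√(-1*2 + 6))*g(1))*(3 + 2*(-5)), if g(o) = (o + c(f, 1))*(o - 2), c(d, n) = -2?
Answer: 56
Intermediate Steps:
g(o) = (-2 + o)² (g(o) = (o - 2)*(o - 2) = (-2 + o)*(-2 + o) = (-2 + o)²)
((-4*√(-1*2 + 6))*g(1))*(3 + 2*(-5)) = ((-4*√(-1*2 + 6))*(4 + 1² - 4*1))*(3 + 2*(-5)) = ((-4*√(-2 + 6))*(4 + 1 - 4))*(3 - 10) = (-4*√4*1)*(-7) = (-4*2*1)*(-7) = -8*1*(-7) = -8*(-7) = 56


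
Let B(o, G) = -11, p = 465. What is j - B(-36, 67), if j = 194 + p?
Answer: 670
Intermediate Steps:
j = 659 (j = 194 + 465 = 659)
j - B(-36, 67) = 659 - 1*(-11) = 659 + 11 = 670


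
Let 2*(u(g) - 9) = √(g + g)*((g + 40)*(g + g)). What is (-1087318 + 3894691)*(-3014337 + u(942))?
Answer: -8462343040344 + 5193887098824*√471 ≈ 1.0426e+14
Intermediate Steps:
u(g) = 9 + √2*g^(3/2)*(40 + g) (u(g) = 9 + (√(g + g)*((g + 40)*(g + g)))/2 = 9 + (√(2*g)*((40 + g)*(2*g)))/2 = 9 + ((√2*√g)*(2*g*(40 + g)))/2 = 9 + (2*√2*g^(3/2)*(40 + g))/2 = 9 + √2*g^(3/2)*(40 + g))
(-1087318 + 3894691)*(-3014337 + u(942)) = (-1087318 + 3894691)*(-3014337 + (9 + √2*942^(5/2) + 40*√2*942^(3/2))) = 2807373*(-3014337 + (9 + √2*(887364*√942) + 40*√2*(942*√942))) = 2807373*(-3014337 + (9 + 1774728*√471 + 75360*√471)) = 2807373*(-3014337 + (9 + 1850088*√471)) = 2807373*(-3014328 + 1850088*√471) = -8462343040344 + 5193887098824*√471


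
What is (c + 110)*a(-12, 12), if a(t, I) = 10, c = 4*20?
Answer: 1900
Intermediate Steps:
c = 80
(c + 110)*a(-12, 12) = (80 + 110)*10 = 190*10 = 1900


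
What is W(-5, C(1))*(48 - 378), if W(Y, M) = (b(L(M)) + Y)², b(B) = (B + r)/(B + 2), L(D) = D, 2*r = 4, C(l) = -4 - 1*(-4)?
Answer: -5280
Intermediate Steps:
C(l) = 0 (C(l) = -4 + 4 = 0)
r = 2 (r = (½)*4 = 2)
b(B) = 1 (b(B) = (B + 2)/(B + 2) = (2 + B)/(2 + B) = 1)
W(Y, M) = (1 + Y)²
W(-5, C(1))*(48 - 378) = (1 - 5)²*(48 - 378) = (-4)²*(-330) = 16*(-330) = -5280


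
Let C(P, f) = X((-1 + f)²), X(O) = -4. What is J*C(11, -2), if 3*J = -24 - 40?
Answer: 256/3 ≈ 85.333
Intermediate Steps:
C(P, f) = -4
J = -64/3 (J = (-24 - 40)/3 = (⅓)*(-64) = -64/3 ≈ -21.333)
J*C(11, -2) = -64/3*(-4) = 256/3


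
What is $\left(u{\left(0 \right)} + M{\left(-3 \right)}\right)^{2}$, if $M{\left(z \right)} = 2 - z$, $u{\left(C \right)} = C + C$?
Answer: $25$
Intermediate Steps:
$u{\left(C \right)} = 2 C$
$\left(u{\left(0 \right)} + M{\left(-3 \right)}\right)^{2} = \left(2 \cdot 0 + \left(2 - -3\right)\right)^{2} = \left(0 + \left(2 + 3\right)\right)^{2} = \left(0 + 5\right)^{2} = 5^{2} = 25$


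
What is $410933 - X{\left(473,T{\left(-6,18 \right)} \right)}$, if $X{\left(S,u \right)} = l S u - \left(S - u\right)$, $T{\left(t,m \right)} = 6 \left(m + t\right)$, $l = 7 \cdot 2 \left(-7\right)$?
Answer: $3748822$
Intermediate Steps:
$l = -98$ ($l = 14 \left(-7\right) = -98$)
$T{\left(t,m \right)} = 6 m + 6 t$
$X{\left(S,u \right)} = u - S - 98 S u$ ($X{\left(S,u \right)} = - 98 S u - \left(S - u\right) = u - S - 98 S u$)
$410933 - X{\left(473,T{\left(-6,18 \right)} \right)} = 410933 - \left(\left(6 \cdot 18 + 6 \left(-6\right)\right) - 473 - 46354 \left(6 \cdot 18 + 6 \left(-6\right)\right)\right) = 410933 - \left(\left(108 - 36\right) - 473 - 46354 \left(108 - 36\right)\right) = 410933 - \left(72 - 473 - 46354 \cdot 72\right) = 410933 - \left(72 - 473 - 3337488\right) = 410933 - -3337889 = 410933 + 3337889 = 3748822$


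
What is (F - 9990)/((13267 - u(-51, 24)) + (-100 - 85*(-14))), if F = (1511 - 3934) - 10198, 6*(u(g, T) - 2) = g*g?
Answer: -15074/9281 ≈ -1.6242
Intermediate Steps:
u(g, T) = 2 + g²/6 (u(g, T) = 2 + (g*g)/6 = 2 + g²/6)
F = -12621 (F = -2423 - 10198 = -12621)
(F - 9990)/((13267 - u(-51, 24)) + (-100 - 85*(-14))) = (-12621 - 9990)/((13267 - (2 + (⅙)*(-51)²)) + (-100 - 85*(-14))) = -22611/((13267 - (2 + (⅙)*2601)) + (-100 + 1190)) = -22611/((13267 - (2 + 867/2)) + 1090) = -22611/((13267 - 1*871/2) + 1090) = -22611/((13267 - 871/2) + 1090) = -22611/(25663/2 + 1090) = -22611/27843/2 = -22611*2/27843 = -15074/9281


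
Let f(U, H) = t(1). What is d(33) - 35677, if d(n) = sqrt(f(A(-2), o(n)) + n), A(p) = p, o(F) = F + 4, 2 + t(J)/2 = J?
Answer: -35677 + sqrt(31) ≈ -35671.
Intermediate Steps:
t(J) = -4 + 2*J
o(F) = 4 + F
f(U, H) = -2 (f(U, H) = -4 + 2*1 = -4 + 2 = -2)
d(n) = sqrt(-2 + n)
d(33) - 35677 = sqrt(-2 + 33) - 35677 = sqrt(31) - 35677 = -35677 + sqrt(31)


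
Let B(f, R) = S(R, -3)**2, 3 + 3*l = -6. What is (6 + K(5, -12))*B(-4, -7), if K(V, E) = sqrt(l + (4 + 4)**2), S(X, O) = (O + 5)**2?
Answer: 96 + 16*sqrt(61) ≈ 220.96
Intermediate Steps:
S(X, O) = (5 + O)**2
l = -3 (l = -1 + (1/3)*(-6) = -1 - 2 = -3)
K(V, E) = sqrt(61) (K(V, E) = sqrt(-3 + (4 + 4)**2) = sqrt(-3 + 8**2) = sqrt(-3 + 64) = sqrt(61))
B(f, R) = 16 (B(f, R) = ((5 - 3)**2)**2 = (2**2)**2 = 4**2 = 16)
(6 + K(5, -12))*B(-4, -7) = (6 + sqrt(61))*16 = 96 + 16*sqrt(61)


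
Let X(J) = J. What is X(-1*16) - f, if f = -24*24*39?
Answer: 22448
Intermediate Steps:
f = -22464 (f = -576*39 = -22464)
X(-1*16) - f = -1*16 - 1*(-22464) = -16 + 22464 = 22448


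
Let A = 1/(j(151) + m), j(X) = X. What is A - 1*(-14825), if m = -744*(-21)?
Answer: 233864376/15775 ≈ 14825.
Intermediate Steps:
m = 15624
A = 1/15775 (A = 1/(151 + 15624) = 1/15775 ≈ 6.3391e-5)
A - 1*(-14825) = 1/15775 - 1*(-14825) = 1/15775 + 14825 = 233864376/15775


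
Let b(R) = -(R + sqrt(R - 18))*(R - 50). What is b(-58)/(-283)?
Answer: 6264/283 - 216*I*sqrt(19)/283 ≈ 22.134 - 3.3269*I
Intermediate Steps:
b(R) = -(-50 + R)*(R + sqrt(-18 + R)) (b(R) = -(R + sqrt(-18 + R))*(-50 + R) = -(-50 + R)*(R + sqrt(-18 + R)))
b(-58)/(-283) = (-1*(-58)**2 + 50*(-58) + 50*sqrt(-18 - 58) - 1*(-58)*sqrt(-18 - 58))/(-283) = (-1*3364 - 2900 + 50*sqrt(-76) - 1*(-58)*sqrt(-76))*(-1/283) = (-3364 - 2900 + 50*(2*I*sqrt(19)) - 1*(-58)*2*I*sqrt(19))*(-1/283) = (-3364 - 2900 + 100*I*sqrt(19) + 116*I*sqrt(19))*(-1/283) = (-6264 + 216*I*sqrt(19))*(-1/283) = 6264/283 - 216*I*sqrt(19)/283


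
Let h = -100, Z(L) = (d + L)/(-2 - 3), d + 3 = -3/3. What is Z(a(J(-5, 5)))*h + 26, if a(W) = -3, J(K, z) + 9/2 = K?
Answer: -114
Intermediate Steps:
d = -4 (d = -3 - 3/3 = -3 - 3*⅓ = -3 - 1 = -4)
J(K, z) = -9/2 + K
Z(L) = ⅘ - L/5 (Z(L) = (-4 + L)/(-2 - 3) = (-4 + L)/(-5) = (-4 + L)*(-⅕) = ⅘ - L/5)
Z(a(J(-5, 5)))*h + 26 = (⅘ - ⅕*(-3))*(-100) + 26 = (⅘ + ⅗)*(-100) + 26 = (7/5)*(-100) + 26 = -140 + 26 = -114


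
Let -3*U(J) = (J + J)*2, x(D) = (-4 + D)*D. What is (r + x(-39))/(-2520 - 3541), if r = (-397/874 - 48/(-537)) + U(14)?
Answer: -778147613/2844657618 ≈ -0.27355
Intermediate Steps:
x(D) = D*(-4 + D)
U(J) = -4*J/3 (U(J) = -(J + J)*2/3 = -2*J*2/3 = -4*J/3)
r = -8932213/469338 (r = (-397/874 - 48/(-537)) - 4/3*14 = (-397*1/874 - 48*(-1/537)) - 56/3 = (-397/874 + 16/179) - 56/3 = -57079/156446 - 56/3 = -8932213/469338 ≈ -19.032)
(r + x(-39))/(-2520 - 3541) = (-8932213/469338 - 39*(-4 - 39))/(-2520 - 3541) = (-8932213/469338 - 39*(-43))/(-6061) = (-8932213/469338 + 1677)*(-1/6061) = (778147613/469338)*(-1/6061) = -778147613/2844657618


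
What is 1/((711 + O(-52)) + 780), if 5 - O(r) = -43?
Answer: 1/1539 ≈ 0.00064977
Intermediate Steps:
O(r) = 48 (O(r) = 5 - 1*(-43) = 5 + 43 = 48)
1/((711 + O(-52)) + 780) = 1/((711 + 48) + 780) = 1/(759 + 780) = 1/1539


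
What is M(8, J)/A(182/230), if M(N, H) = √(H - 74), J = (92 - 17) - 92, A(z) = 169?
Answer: I*√91/169 ≈ 0.056446*I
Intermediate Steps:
J = -17 (J = 75 - 92 = -17)
M(N, H) = √(-74 + H)
M(8, J)/A(182/230) = √(-74 - 17)/169 = √(-91)*(1/169) = (I*√91)*(1/169) = I*√91/169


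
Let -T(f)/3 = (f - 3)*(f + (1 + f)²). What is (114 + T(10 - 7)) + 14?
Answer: 128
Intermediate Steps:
T(f) = -3*(-3 + f)*(f + (1 + f)²) (T(f) = -3*(f - 3)*(f + (1 + f)²) = -3*(-3 + f)*(f + (1 + f)²))
(114 + T(10 - 7)) + 14 = (114 + (9 - 3*(10 - 7)³ + 24*(10 - 7))) + 14 = (114 + (9 - 3*3³ + 24*3)) + 14 = (114 + (9 - 3*27 + 72)) + 14 = (114 + (9 - 81 + 72)) + 14 = (114 + 0) + 14 = 114 + 14 = 128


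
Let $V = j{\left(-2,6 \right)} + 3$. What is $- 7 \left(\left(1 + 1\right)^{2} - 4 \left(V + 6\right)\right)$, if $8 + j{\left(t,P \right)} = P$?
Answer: $168$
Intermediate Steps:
$j{\left(t,P \right)} = -8 + P$
$V = 1$ ($V = \left(-8 + 6\right) + 3 = -2 + 3 = 1$)
$- 7 \left(\left(1 + 1\right)^{2} - 4 \left(V + 6\right)\right) = - 7 \left(\left(1 + 1\right)^{2} - 4 \left(1 + 6\right)\right) = - 7 \left(2^{2} - 28\right) = - 7 \left(4 - 28\right) = \left(-7\right) \left(-24\right) = 168$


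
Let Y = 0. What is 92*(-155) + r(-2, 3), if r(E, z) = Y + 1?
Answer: -14259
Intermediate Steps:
r(E, z) = 1 (r(E, z) = 0 + 1 = 1)
92*(-155) + r(-2, 3) = 92*(-155) + 1 = -14260 + 1 = -14259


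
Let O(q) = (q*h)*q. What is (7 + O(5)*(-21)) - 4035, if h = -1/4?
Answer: -15587/4 ≈ -3896.8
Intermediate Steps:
h = -¼ (h = -1*¼ = -¼ ≈ -0.25000)
O(q) = -q²/4 (O(q) = (q*(-¼))*q = (-q/4)*q = -q²/4)
(7 + O(5)*(-21)) - 4035 = (7 - ¼*5²*(-21)) - 4035 = (7 - ¼*25*(-21)) - 4035 = (7 - 25/4*(-21)) - 4035 = (7 + 525/4) - 4035 = 553/4 - 4035 = -15587/4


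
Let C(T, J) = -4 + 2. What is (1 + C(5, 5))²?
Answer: 1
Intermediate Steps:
C(T, J) = -2
(1 + C(5, 5))² = (1 - 2)² = (-1)² = 1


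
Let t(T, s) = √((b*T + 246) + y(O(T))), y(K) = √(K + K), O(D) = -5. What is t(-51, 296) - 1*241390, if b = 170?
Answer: -241390 + √(-8424 + I*√10) ≈ -2.4139e+5 + 91.782*I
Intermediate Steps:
y(K) = √2*√K (y(K) = √(2*K) = √2*√K)
t(T, s) = √(246 + 170*T + I*√10) (t(T, s) = √((170*T + 246) + √2*√(-5)) = √((246 + 170*T) + √2*(I*√5)) = √((246 + 170*T) + I*√10) = √(246 + 170*T + I*√10))
t(-51, 296) - 1*241390 = √(246 + 170*(-51) + I*√10) - 1*241390 = √(246 - 8670 + I*√10) - 241390 = √(-8424 + I*√10) - 241390 = -241390 + √(-8424 + I*√10)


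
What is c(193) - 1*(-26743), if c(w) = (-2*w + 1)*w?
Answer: -47562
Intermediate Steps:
c(w) = w*(1 - 2*w) (c(w) = (1 - 2*w)*w = w*(1 - 2*w))
c(193) - 1*(-26743) = 193*(1 - 2*193) - 1*(-26743) = 193*(1 - 386) + 26743 = 193*(-385) + 26743 = -74305 + 26743 = -47562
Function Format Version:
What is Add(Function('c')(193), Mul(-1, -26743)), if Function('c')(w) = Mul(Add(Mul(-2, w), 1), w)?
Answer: -47562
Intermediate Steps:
Function('c')(w) = Mul(w, Add(1, Mul(-2, w))) (Function('c')(w) = Mul(Add(1, Mul(-2, w)), w) = Mul(w, Add(1, Mul(-2, w))))
Add(Function('c')(193), Mul(-1, -26743)) = Add(Mul(193, Add(1, Mul(-2, 193))), Mul(-1, -26743)) = Add(Mul(193, Add(1, -386)), 26743) = Add(Mul(193, -385), 26743) = Add(-74305, 26743) = -47562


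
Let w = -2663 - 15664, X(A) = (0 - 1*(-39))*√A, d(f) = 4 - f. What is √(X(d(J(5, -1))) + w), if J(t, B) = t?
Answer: √(-18327 + 39*I) ≈ 0.144 + 135.38*I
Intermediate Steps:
X(A) = 39*√A (X(A) = (0 + 39)*√A = 39*√A)
w = -18327
√(X(d(J(5, -1))) + w) = √(39*√(4 - 1*5) - 18327) = √(39*√(4 - 5) - 18327) = √(39*√(-1) - 18327) = √(39*I - 18327) = √(-18327 + 39*I)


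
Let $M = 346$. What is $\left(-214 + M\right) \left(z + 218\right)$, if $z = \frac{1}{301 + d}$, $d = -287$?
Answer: $\frac{201498}{7} \approx 28785.0$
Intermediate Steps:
$z = \frac{1}{14}$ ($z = \frac{1}{301 - 287} = \frac{1}{14} \approx 0.071429$)
$\left(-214 + M\right) \left(z + 218\right) = \left(-214 + 346\right) \left(\frac{1}{14} + 218\right) = 132 \cdot \frac{3053}{14} = \frac{201498}{7}$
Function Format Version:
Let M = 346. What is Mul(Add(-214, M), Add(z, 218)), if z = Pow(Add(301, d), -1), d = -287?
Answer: Rational(201498, 7) ≈ 28785.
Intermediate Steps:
z = Rational(1, 14) (z = Pow(Add(301, -287), -1) = Pow(14, -1) = Rational(1, 14) ≈ 0.071429)
Mul(Add(-214, M), Add(z, 218)) = Mul(Add(-214, 346), Add(Rational(1, 14), 218)) = Mul(132, Rational(3053, 14)) = Rational(201498, 7)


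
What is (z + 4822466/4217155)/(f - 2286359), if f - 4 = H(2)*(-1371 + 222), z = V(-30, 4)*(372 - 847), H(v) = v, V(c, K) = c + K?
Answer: -52086686716/9651604442215 ≈ -0.0053967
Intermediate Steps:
V(c, K) = K + c
z = 12350 (z = (4 - 30)*(372 - 847) = -26*(-475) = 12350)
f = -2294 (f = 4 + 2*(-1371 + 222) = 4 + 2*(-1149) = 4 - 2298 = -2294)
(z + 4822466/4217155)/(f - 2286359) = (12350 + 4822466/4217155)/(-2294 - 2286359) = (12350 + 4822466*(1/4217155))/(-2288653) = (12350 + 4822466/4217155)*(-1/2288653) = (52086686716/4217155)*(-1/2288653) = -52086686716/9651604442215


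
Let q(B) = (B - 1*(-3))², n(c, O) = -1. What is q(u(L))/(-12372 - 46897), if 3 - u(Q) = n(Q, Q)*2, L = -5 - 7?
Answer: -64/59269 ≈ -0.0010798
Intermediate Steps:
L = -12
u(Q) = 5 (u(Q) = 3 - (-1)*2 = 3 - 1*(-2) = 3 + 2 = 5)
q(B) = (3 + B)² (q(B) = (B + 3)² = (3 + B)²)
q(u(L))/(-12372 - 46897) = (3 + 5)²/(-12372 - 46897) = 8²/(-59269) = 64*(-1/59269) = -64/59269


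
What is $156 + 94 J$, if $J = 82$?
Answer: $7864$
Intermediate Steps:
$156 + 94 J = 156 + 94 \cdot 82 = 156 + 7708 = 7864$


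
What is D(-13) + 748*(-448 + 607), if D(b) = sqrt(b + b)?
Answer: 118932 + I*sqrt(26) ≈ 1.1893e+5 + 5.099*I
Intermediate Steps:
D(b) = sqrt(2)*sqrt(b) (D(b) = sqrt(2*b) = sqrt(2)*sqrt(b))
D(-13) + 748*(-448 + 607) = sqrt(2)*sqrt(-13) + 748*(-448 + 607) = sqrt(2)*(I*sqrt(13)) + 748*159 = I*sqrt(26) + 118932 = 118932 + I*sqrt(26)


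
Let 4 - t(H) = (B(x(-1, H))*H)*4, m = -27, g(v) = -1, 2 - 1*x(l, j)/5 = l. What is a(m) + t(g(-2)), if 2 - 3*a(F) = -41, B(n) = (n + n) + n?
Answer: 595/3 ≈ 198.33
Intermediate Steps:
x(l, j) = 10 - 5*l
B(n) = 3*n (B(n) = 2*n + n = 3*n)
a(F) = 43/3 (a(F) = 2/3 - 1/3*(-41) = 2/3 + 41/3 = 43/3)
t(H) = 4 - 180*H (t(H) = 4 - (3*(10 - 5*(-1)))*H*4 = 4 - (3*(10 + 5))*H*4 = 4 - (3*15)*H*4 = 4 - 45*H*4 = 4 - 180*H)
a(m) + t(g(-2)) = 43/3 + (4 - 180*(-1)) = 43/3 + (4 + 180) = 43/3 + 184 = 595/3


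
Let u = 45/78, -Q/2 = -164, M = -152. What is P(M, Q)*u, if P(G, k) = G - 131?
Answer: -4245/26 ≈ -163.27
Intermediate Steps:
Q = 328 (Q = -2*(-164) = 328)
P(G, k) = -131 + G
u = 15/26 (u = 45*(1/78) = 15/26 ≈ 0.57692)
P(M, Q)*u = (-131 - 152)*(15/26) = -283*15/26 = -4245/26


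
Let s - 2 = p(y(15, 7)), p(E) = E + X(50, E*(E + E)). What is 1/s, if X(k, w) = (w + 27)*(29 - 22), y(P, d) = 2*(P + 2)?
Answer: 1/16409 ≈ 6.0942e-5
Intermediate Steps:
y(P, d) = 4 + 2*P (y(P, d) = 2*(2 + P) = 4 + 2*P)
X(k, w) = 189 + 7*w (X(k, w) = (27 + w)*7 = 189 + 7*w)
p(E) = 189 + E + 14*E² (p(E) = E + (189 + 7*(E*(E + E))) = E + (189 + 7*(E*(2*E))) = E + (189 + 7*(2*E²)) = E + (189 + 14*E²) = 189 + E + 14*E²)
s = 16409 (s = 2 + (189 + (4 + 2*15) + 14*(4 + 2*15)²) = 2 + (189 + (4 + 30) + 14*(4 + 30)²) = 2 + (189 + 34 + 14*34²) = 2 + (189 + 34 + 14*1156) = 2 + (189 + 34 + 16184) = 2 + 16407 = 16409)
1/s = 1/16409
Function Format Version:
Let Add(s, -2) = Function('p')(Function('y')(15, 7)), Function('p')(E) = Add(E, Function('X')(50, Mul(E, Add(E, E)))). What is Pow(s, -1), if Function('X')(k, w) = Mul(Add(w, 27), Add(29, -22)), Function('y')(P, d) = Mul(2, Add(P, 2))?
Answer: Rational(1, 16409) ≈ 6.0942e-5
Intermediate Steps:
Function('y')(P, d) = Add(4, Mul(2, P)) (Function('y')(P, d) = Mul(2, Add(2, P)) = Add(4, Mul(2, P)))
Function('X')(k, w) = Add(189, Mul(7, w)) (Function('X')(k, w) = Mul(Add(27, w), 7) = Add(189, Mul(7, w)))
Function('p')(E) = Add(189, E, Mul(14, Pow(E, 2))) (Function('p')(E) = Add(E, Add(189, Mul(7, Mul(E, Add(E, E))))) = Add(E, Add(189, Mul(7, Mul(E, Mul(2, E))))) = Add(E, Add(189, Mul(7, Mul(2, Pow(E, 2))))) = Add(E, Add(189, Mul(14, Pow(E, 2)))) = Add(189, E, Mul(14, Pow(E, 2))))
s = 16409 (s = Add(2, Add(189, Add(4, Mul(2, 15)), Mul(14, Pow(Add(4, Mul(2, 15)), 2)))) = Add(2, Add(189, Add(4, 30), Mul(14, Pow(Add(4, 30), 2)))) = Add(2, Add(189, 34, Mul(14, Pow(34, 2)))) = Add(2, Add(189, 34, Mul(14, 1156))) = Add(2, Add(189, 34, 16184)) = Add(2, 16407) = 16409)
Pow(s, -1) = Pow(16409, -1) = Rational(1, 16409)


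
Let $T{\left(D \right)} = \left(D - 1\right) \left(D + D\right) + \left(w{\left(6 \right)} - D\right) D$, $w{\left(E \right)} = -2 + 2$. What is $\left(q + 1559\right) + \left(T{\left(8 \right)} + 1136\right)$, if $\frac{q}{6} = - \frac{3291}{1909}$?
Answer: $\frac{5216641}{1909} \approx 2732.7$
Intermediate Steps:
$w{\left(E \right)} = 0$
$q = - \frac{19746}{1909}$ ($q = 6 \left(- \frac{3291}{1909}\right) = - \frac{19746}{1909} \approx -10.344$)
$T{\left(D \right)} = - D^{2} + 2 D \left(-1 + D\right)$ ($T{\left(D \right)} = \left(D - 1\right) \left(D + D\right) + \left(0 - D\right) D = \left(-1 + D\right) 2 D + - D D = 2 D \left(-1 + D\right) - D^{2} = - D^{2} + 2 D \left(-1 + D\right)$)
$\left(q + 1559\right) + \left(T{\left(8 \right)} + 1136\right) = \left(- \frac{19746}{1909} + 1559\right) + \left(8 \left(-2 + 8\right) + 1136\right) = \frac{2956385}{1909} + \left(8 \cdot 6 + 1136\right) = \frac{2956385}{1909} + \left(48 + 1136\right) = \frac{2956385}{1909} + 1184 = \frac{5216641}{1909}$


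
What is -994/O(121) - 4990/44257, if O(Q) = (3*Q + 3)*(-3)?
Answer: 19256219/24297093 ≈ 0.79253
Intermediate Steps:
O(Q) = -9 - 9*Q (O(Q) = (3 + 3*Q)*(-3) = -9 - 9*Q)
-994/O(121) - 4990/44257 = -994/(-9 - 9*121) - 4990/44257 = -994/(-9 - 1089) - 4990*1/44257 = -994/(-1098) - 4990/44257 = -994*(-1/1098) - 4990/44257 = 497/549 - 4990/44257 = 19256219/24297093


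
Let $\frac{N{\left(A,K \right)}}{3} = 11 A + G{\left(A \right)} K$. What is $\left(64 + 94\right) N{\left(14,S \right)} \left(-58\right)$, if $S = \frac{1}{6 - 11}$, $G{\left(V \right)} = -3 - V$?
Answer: $- \frac{21636204}{5} \approx -4.3272 \cdot 10^{6}$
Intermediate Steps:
$S = - \frac{1}{5}$ ($S = \frac{1}{-5} = - \frac{1}{5} \approx -0.2$)
$N{\left(A,K \right)} = 33 A + 3 K \left(-3 - A\right)$ ($N{\left(A,K \right)} = 3 \left(11 A + \left(-3 - A\right) K\right) = 3 \left(11 A + K \left(-3 - A\right)\right) = 33 A + 3 K \left(-3 - A\right)$)
$\left(64 + 94\right) N{\left(14,S \right)} \left(-58\right) = \left(64 + 94\right) \left(33 \cdot 14 - - \frac{3 \left(3 + 14\right)}{5}\right) \left(-58\right) = 158 \left(462 - \left(- \frac{3}{5}\right) 17\right) \left(-58\right) = 158 \left(462 + \frac{51}{5}\right) \left(-58\right) = 158 \cdot \frac{2361}{5} \left(-58\right) = \frac{373038}{5} \left(-58\right) = - \frac{21636204}{5}$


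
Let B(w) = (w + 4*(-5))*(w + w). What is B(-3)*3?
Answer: 414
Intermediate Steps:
B(w) = 2*w*(-20 + w) (B(w) = (w - 20)*(2*w) = (-20 + w)*(2*w) = 2*w*(-20 + w))
B(-3)*3 = (2*(-3)*(-20 - 3))*3 = (2*(-3)*(-23))*3 = 138*3 = 414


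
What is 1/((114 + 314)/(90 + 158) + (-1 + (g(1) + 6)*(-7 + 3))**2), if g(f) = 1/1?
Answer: 62/52249 ≈ 0.0011866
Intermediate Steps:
g(f) = 1
1/((114 + 314)/(90 + 158) + (-1 + (g(1) + 6)*(-7 + 3))**2) = 1/((114 + 314)/(90 + 158) + (-1 + (1 + 6)*(-7 + 3))**2) = 1/(428/248 + (-1 + 7*(-4))**2) = 1/(428*(1/248) + (-1 - 28)**2) = 1/(107/62 + (-29)**2) = 1/(107/62 + 841) = 1/(52249/62) = 62/52249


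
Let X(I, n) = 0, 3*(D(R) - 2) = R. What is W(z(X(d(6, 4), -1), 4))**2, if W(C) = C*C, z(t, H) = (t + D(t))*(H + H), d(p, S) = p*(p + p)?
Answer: 65536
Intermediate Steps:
D(R) = 2 + R/3
d(p, S) = 2*p**2 (d(p, S) = p*(2*p) = 2*p**2)
z(t, H) = 2*H*(2 + 4*t/3) (z(t, H) = (t + (2 + t/3))*(H + H) = (2 + 4*t/3)*(2*H) = 2*H*(2 + 4*t/3))
W(C) = C**2
W(z(X(d(6, 4), -1), 4))**2 = (((4/3)*4*(3 + 2*0))**2)**2 = (((4/3)*4*(3 + 0))**2)**2 = (((4/3)*4*3)**2)**2 = (16**2)**2 = 256**2 = 65536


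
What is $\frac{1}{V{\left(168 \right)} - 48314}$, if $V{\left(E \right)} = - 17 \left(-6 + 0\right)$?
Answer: $- \frac{1}{48212} \approx -2.0742 \cdot 10^{-5}$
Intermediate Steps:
$V{\left(E \right)} = 102$ ($V{\left(E \right)} = \left(-17\right) \left(-6\right) = 102$)
$\frac{1}{V{\left(168 \right)} - 48314} = \frac{1}{102 - 48314} = \frac{1}{-48212} = - \frac{1}{48212}$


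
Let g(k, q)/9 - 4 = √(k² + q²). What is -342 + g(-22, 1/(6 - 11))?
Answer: -306 + 9*√12101/5 ≈ -107.99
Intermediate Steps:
g(k, q) = 36 + 9*√(k² + q²)
-342 + g(-22, 1/(6 - 11)) = -342 + (36 + 9*√((-22)² + (1/(6 - 11))²)) = -342 + (36 + 9*√(484 + (1/(-5))²)) = -342 + (36 + 9*√(484 + (-⅕)²)) = -342 + (36 + 9*√(484 + 1/25)) = -342 + (36 + 9*√(12101/25)) = -342 + (36 + 9*(√12101/5)) = -342 + (36 + 9*√12101/5) = -306 + 9*√12101/5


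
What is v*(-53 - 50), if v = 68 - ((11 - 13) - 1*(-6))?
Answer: -6592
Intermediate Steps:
v = 64 (v = 68 - (-2 + 6) = 68 - 1*4 = 68 - 4 = 64)
v*(-53 - 50) = 64*(-53 - 50) = 64*(-103) = -6592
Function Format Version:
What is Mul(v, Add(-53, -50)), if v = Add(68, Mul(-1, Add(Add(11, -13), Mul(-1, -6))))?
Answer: -6592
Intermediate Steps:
v = 64 (v = Add(68, Mul(-1, Add(-2, 6))) = Add(68, Mul(-1, 4)) = Add(68, -4) = 64)
Mul(v, Add(-53, -50)) = Mul(64, Add(-53, -50)) = Mul(64, -103) = -6592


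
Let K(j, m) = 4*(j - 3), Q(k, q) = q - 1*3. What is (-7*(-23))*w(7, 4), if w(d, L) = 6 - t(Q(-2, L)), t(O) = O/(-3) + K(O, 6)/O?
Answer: 6923/3 ≈ 2307.7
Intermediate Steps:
Q(k, q) = -3 + q (Q(k, q) = q - 3 = -3 + q)
K(j, m) = -12 + 4*j (K(j, m) = 4*(-3 + j) = -12 + 4*j)
t(O) = -O/3 + (-12 + 4*O)/O (t(O) = O/(-3) + (-12 + 4*O)/O = O*(-⅓) + (-12 + 4*O)/O = -O/3 + (-12 + 4*O)/O)
w(d, L) = 1 + 12/(-3 + L) + L/3 (w(d, L) = 6 - (4 - 12/(-3 + L) - (-3 + L)/3) = 6 - (4 - 12/(-3 + L) + (1 - L/3)) = 6 - (5 - 12/(-3 + L) - L/3) = 6 + (-5 + 12/(-3 + L) + L/3) = 1 + 12/(-3 + L) + L/3)
(-7*(-23))*w(7, 4) = (-7*(-23))*((27 + 4²)/(3*(-3 + 4))) = 161*((⅓)*(27 + 16)/1) = 161*((⅓)*1*43) = 161*(43/3) = 6923/3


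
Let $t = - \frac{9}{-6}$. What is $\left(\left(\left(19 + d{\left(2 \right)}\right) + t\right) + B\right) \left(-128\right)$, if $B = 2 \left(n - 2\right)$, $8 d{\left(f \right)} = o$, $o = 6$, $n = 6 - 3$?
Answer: $-2976$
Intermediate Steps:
$n = 3$ ($n = 6 - 3 = 3$)
$t = \frac{3}{2}$ ($t = \left(-9\right) \left(- \frac{1}{6}\right) = \frac{3}{2} \approx 1.5$)
$d{\left(f \right)} = \frac{3}{4}$ ($d{\left(f \right)} = \frac{1}{8} \cdot 6 = \frac{3}{4}$)
$B = 2$ ($B = 2 \left(3 - 2\right) = 2 \cdot 1 = 2$)
$\left(\left(\left(19 + d{\left(2 \right)}\right) + t\right) + B\right) \left(-128\right) = \left(\left(\left(19 + \frac{3}{4}\right) + \frac{3}{2}\right) + 2\right) \left(-128\right) = \left(\left(\frac{79}{4} + \frac{3}{2}\right) + 2\right) \left(-128\right) = \left(\frac{85}{4} + 2\right) \left(-128\right) = \frac{93}{4} \left(-128\right) = -2976$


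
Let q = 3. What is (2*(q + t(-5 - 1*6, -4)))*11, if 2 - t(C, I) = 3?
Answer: 44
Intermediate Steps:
t(C, I) = -1 (t(C, I) = 2 - 1*3 = 2 - 3 = -1)
(2*(q + t(-5 - 1*6, -4)))*11 = (2*(3 - 1))*11 = (2*2)*11 = 4*11 = 44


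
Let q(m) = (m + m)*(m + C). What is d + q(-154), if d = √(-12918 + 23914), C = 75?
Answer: 24332 + 2*√2749 ≈ 24437.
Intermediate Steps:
q(m) = 2*m*(75 + m) (q(m) = (m + m)*(m + 75) = (2*m)*(75 + m) = 2*m*(75 + m))
d = 2*√2749 (d = √10996 = 2*√2749 ≈ 104.86)
d + q(-154) = 2*√2749 + 2*(-154)*(75 - 154) = 2*√2749 + 2*(-154)*(-79) = 2*√2749 + 24332 = 24332 + 2*√2749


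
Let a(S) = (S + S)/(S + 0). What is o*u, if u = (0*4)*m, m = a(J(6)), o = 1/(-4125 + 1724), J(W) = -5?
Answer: 0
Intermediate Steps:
o = -1/2401 (o = 1/(-2401) = -1/2401 ≈ -0.00041649)
a(S) = 2 (a(S) = (2*S)/S = 2)
m = 2
u = 0 (u = (0*4)*2 = 0*2 = 0)
o*u = -1/2401*0 = 0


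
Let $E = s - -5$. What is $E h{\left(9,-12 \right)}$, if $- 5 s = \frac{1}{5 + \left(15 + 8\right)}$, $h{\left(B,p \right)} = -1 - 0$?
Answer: $- \frac{699}{140} \approx -4.9929$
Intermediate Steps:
$h{\left(B,p \right)} = -1$ ($h{\left(B,p \right)} = -1 + 0 = -1$)
$s = - \frac{1}{140}$ ($s = - \frac{1}{5 \left(5 + \left(15 + 8\right)\right)} = - \frac{1}{5 \left(5 + 23\right)} = - \frac{1}{5 \cdot 28} = \left(- \frac{1}{5}\right) \frac{1}{28} = - \frac{1}{140} \approx -0.0071429$)
$E = \frac{699}{140}$ ($E = - \frac{1}{140} - -5 = - \frac{1}{140} + 5 = \frac{699}{140} \approx 4.9929$)
$E h{\left(9,-12 \right)} = \frac{699}{140} \left(-1\right) = - \frac{699}{140}$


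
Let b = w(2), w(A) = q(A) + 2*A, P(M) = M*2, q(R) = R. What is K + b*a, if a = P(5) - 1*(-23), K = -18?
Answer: 180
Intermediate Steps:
P(M) = 2*M
w(A) = 3*A (w(A) = A + 2*A = 3*A)
b = 6 (b = 3*2 = 6)
a = 33 (a = 2*5 - 1*(-23) = 10 + 23 = 33)
K + b*a = -18 + 6*33 = -18 + 198 = 180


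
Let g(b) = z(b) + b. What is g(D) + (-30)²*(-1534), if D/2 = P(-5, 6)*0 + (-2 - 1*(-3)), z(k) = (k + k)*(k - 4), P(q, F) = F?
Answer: -1380606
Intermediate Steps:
z(k) = 2*k*(-4 + k) (z(k) = (2*k)*(-4 + k) = 2*k*(-4 + k))
D = 2 (D = 2*(6*0 + (-2 - 1*(-3))) = 2*(0 + (-2 + 3)) = 2*(0 + 1) = 2*1 = 2)
g(b) = b + 2*b*(-4 + b) (g(b) = 2*b*(-4 + b) + b = b + 2*b*(-4 + b))
g(D) + (-30)²*(-1534) = 2*(-7 + 2*2) + (-30)²*(-1534) = 2*(-7 + 4) + 900*(-1534) = 2*(-3) - 1380600 = -6 - 1380600 = -1380606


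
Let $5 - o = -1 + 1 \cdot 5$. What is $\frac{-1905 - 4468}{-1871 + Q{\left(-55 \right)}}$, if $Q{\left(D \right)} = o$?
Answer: $\frac{6373}{1870} \approx 3.408$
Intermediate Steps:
$o = 1$ ($o = 5 - \left(-1 + 1 \cdot 5\right) = 5 - \left(-1 + 5\right) = 5 - 4 = 1$)
$Q{\left(D \right)} = 1$
$\frac{-1905 - 4468}{-1871 + Q{\left(-55 \right)}} = \frac{-1905 - 4468}{-1871 + 1} = - \frac{6373}{-1870} = \left(-6373\right) \left(- \frac{1}{1870}\right) = \frac{6373}{1870}$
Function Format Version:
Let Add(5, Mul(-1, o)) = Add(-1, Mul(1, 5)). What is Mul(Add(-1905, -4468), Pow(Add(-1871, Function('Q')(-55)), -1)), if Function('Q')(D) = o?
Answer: Rational(6373, 1870) ≈ 3.4080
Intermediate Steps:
o = 1 (o = Add(5, Mul(-1, Add(-1, Mul(1, 5)))) = Add(5, Mul(-1, Add(-1, 5))) = Add(5, Mul(-1, 4)) = Add(5, -4) = 1)
Function('Q')(D) = 1
Mul(Add(-1905, -4468), Pow(Add(-1871, Function('Q')(-55)), -1)) = Mul(Add(-1905, -4468), Pow(Add(-1871, 1), -1)) = Mul(-6373, Pow(-1870, -1)) = Mul(-6373, Rational(-1, 1870)) = Rational(6373, 1870)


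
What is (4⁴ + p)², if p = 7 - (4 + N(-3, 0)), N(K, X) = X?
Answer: 67081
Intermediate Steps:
p = 3 (p = 7 - (4 + 0) = 7 - 4 = 3)
(4⁴ + p)² = (4⁴ + 3)² = (256 + 3)² = 259² = 67081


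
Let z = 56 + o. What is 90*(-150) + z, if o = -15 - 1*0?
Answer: -13459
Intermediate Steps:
o = -15 (o = -15 + 0 = -15)
z = 41 (z = 56 - 15 = 41)
90*(-150) + z = 90*(-150) + 41 = -13500 + 41 = -13459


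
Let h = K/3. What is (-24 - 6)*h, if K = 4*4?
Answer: -160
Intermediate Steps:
K = 16
h = 16/3 ≈ 5.3333
(-24 - 6)*h = (-24 - 6)*(16/3) = -30*16/3 = -160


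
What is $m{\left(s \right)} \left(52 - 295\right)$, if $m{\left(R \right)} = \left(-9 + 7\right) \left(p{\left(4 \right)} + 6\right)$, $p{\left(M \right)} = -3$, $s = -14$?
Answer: $1458$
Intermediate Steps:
$m{\left(R \right)} = -6$ ($m{\left(R \right)} = \left(-9 + 7\right) \left(-3 + 6\right) = \left(-2\right) 3 = -6$)
$m{\left(s \right)} \left(52 - 295\right) = - 6 \left(52 - 295\right) = \left(-6\right) \left(-243\right) = 1458$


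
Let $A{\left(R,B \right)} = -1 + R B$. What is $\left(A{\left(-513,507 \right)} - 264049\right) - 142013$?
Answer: $-666154$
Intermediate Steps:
$A{\left(R,B \right)} = -1 + B R$
$\left(A{\left(-513,507 \right)} - 264049\right) - 142013 = \left(\left(-1 + 507 \left(-513\right)\right) - 264049\right) - 142013 = \left(\left(-1 - 260091\right) - 264049\right) - 142013 = \left(-260092 - 264049\right) - 142013 = -524141 - 142013 = -666154$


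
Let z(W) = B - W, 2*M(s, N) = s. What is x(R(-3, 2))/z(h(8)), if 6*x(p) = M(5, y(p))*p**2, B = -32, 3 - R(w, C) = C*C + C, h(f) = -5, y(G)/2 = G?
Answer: -5/36 ≈ -0.13889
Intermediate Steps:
y(G) = 2*G
M(s, N) = s/2
R(w, C) = 3 - C - C**2 (R(w, C) = 3 - (C*C + C) = 3 - (C**2 + C) = 3 - (C + C**2) = 3 + (-C - C**2) = 3 - C - C**2)
x(p) = 5*p**2/12 (x(p) = (((1/2)*5)*p**2)/6 = (5*p**2/2)/6 = 5*p**2/12)
z(W) = -32 - W
x(R(-3, 2))/z(h(8)) = (5*(3 - 1*2 - 1*2**2)**2/12)/(-32 - 1*(-5)) = (5*(3 - 2 - 1*4)**2/12)/(-32 + 5) = (5*(3 - 2 - 4)**2/12)/(-27) = ((5/12)*(-3)**2)*(-1/27) = ((5/12)*9)*(-1/27) = (15/4)*(-1/27) = -5/36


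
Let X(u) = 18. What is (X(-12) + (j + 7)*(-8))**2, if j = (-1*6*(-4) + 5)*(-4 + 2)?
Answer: 181476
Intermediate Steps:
j = -58 (j = (-6*(-4) + 5)*(-2) = (24 + 5)*(-2) = 29*(-2) = -58)
(X(-12) + (j + 7)*(-8))**2 = (18 + (-58 + 7)*(-8))**2 = (18 - 51*(-8))**2 = (18 + 408)**2 = 426**2 = 181476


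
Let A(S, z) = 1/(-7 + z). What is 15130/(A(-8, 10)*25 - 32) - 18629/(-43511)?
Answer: -151818587/237637 ≈ -638.87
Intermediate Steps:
15130/(A(-8, 10)*25 - 32) - 18629/(-43511) = 15130/(25/(-7 + 10) - 32) - 18629/(-43511) = 15130/(25/3 - 32) - 18629*(-1/43511) = 15130/((⅓)*25 - 32) + 1433/3347 = 15130/(25/3 - 32) + 1433/3347 = 15130/(-71/3) + 1433/3347 = 15130*(-3/71) + 1433/3347 = -45390/71 + 1433/3347 = -151818587/237637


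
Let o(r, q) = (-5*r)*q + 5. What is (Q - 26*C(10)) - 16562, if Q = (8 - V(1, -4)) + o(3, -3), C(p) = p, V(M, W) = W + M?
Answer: -16761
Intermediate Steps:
V(M, W) = M + W
o(r, q) = 5 - 5*q*r (o(r, q) = -5*q*r + 5 = 5 - 5*q*r)
Q = 61 (Q = (8 - (1 - 4)) + (5 - 5*(-3)*3) = (8 - 1*(-3)) + (5 + 45) = (8 + 3) + 50 = 11 + 50 = 61)
(Q - 26*C(10)) - 16562 = (61 - 26*10) - 16562 = (61 - 260) - 16562 = -199 - 16562 = -16761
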